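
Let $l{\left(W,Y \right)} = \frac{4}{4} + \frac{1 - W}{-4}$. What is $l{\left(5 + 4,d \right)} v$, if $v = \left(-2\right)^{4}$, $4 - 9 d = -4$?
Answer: $48$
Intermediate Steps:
$d = \frac{8}{9}$ ($d = \frac{4}{9} - - \frac{4}{9} = \frac{4}{9} + \frac{4}{9} = \frac{8}{9} \approx 0.88889$)
$v = 16$
$l{\left(W,Y \right)} = \frac{3}{4} + \frac{W}{4}$ ($l{\left(W,Y \right)} = 4 \cdot \frac{1}{4} + \left(1 - W\right) \left(- \frac{1}{4}\right) = 1 + \left(- \frac{1}{4} + \frac{W}{4}\right) = \frac{3}{4} + \frac{W}{4}$)
$l{\left(5 + 4,d \right)} v = \left(\frac{3}{4} + \frac{5 + 4}{4}\right) 16 = \left(\frac{3}{4} + \frac{1}{4} \cdot 9\right) 16 = \left(\frac{3}{4} + \frac{9}{4}\right) 16 = 3 \cdot 16 = 48$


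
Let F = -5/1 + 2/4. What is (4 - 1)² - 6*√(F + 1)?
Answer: 9 - 3*I*√14 ≈ 9.0 - 11.225*I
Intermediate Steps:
F = -9/2 (F = -5*1 + 2*(¼) = -5 + ½ = -9/2 ≈ -4.5000)
(4 - 1)² - 6*√(F + 1) = (4 - 1)² - 6*√(-9/2 + 1) = 3² - 3*I*√14 = 9 - 3*I*√14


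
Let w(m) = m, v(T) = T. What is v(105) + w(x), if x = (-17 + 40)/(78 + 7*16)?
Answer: 19973/190 ≈ 105.12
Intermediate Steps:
x = 23/190 (x = 23/(78 + 112) = 23/190 ≈ 0.12105)
v(105) + w(x) = 105 + 23/190 = 19973/190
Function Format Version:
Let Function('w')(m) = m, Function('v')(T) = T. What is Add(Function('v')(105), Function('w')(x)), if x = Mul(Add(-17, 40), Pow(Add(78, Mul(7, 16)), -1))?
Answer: Rational(19973, 190) ≈ 105.12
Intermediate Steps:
x = Rational(23, 190) (x = Mul(23, Pow(Add(78, 112), -1)) = Mul(23, Pow(190, -1)) = Mul(23, Rational(1, 190)) = Rational(23, 190) ≈ 0.12105)
Add(Function('v')(105), Function('w')(x)) = Add(105, Rational(23, 190)) = Rational(19973, 190)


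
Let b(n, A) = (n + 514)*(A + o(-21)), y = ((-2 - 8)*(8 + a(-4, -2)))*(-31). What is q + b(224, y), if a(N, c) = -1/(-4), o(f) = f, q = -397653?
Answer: 1474284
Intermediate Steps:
a(N, c) = 1/4 (a(N, c) = -1*(-1/4) = 1/4)
y = 5115/2 (y = ((-2 - 8)*(8 + 1/4))*(-31) = -10*33/4*(-31) = -165/2*(-31) = 5115/2 ≈ 2557.5)
b(n, A) = (-21 + A)*(514 + n) (b(n, A) = (n + 514)*(A - 21) = (514 + n)*(-21 + A) = (-21 + A)*(514 + n))
q + b(224, y) = -397653 + (-10794 - 21*224 + 514*(5115/2) + (5115/2)*224) = -397653 + (-10794 - 4704 + 1314555 + 572880) = -397653 + 1871937 = 1474284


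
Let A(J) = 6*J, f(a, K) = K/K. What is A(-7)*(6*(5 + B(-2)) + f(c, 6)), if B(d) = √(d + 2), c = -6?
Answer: -1302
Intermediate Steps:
B(d) = √(2 + d)
f(a, K) = 1
A(-7)*(6*(5 + B(-2)) + f(c, 6)) = (6*(-7))*(6*(5 + √(2 - 2)) + 1) = -42*(6*(5 + √0) + 1) = -42*(6*(5 + 0) + 1) = -42*(6*5 + 1) = -42*(30 + 1) = -42*31 = -1302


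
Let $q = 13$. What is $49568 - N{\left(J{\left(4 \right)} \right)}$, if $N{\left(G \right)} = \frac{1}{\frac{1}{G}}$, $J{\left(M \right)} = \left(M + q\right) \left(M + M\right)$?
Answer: $49432$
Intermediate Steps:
$J{\left(M \right)} = 2 M \left(13 + M\right)$ ($J{\left(M \right)} = \left(M + 13\right) \left(M + M\right) = \left(13 + M\right) 2 M = 2 M \left(13 + M\right)$)
$N{\left(G \right)} = G$
$49568 - N{\left(J{\left(4 \right)} \right)} = 49568 - 2 \cdot 4 \left(13 + 4\right) = 49568 - 2 \cdot 4 \cdot 17 = 49568 - 136 = 49432$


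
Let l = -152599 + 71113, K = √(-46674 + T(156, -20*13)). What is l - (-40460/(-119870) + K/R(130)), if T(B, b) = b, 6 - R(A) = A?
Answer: -976776728/11987 + I*√46934/124 ≈ -81486.0 + 1.7471*I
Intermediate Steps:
R(A) = 6 - A
K = I*√46934 (K = √(-46674 - 20*13) = √(-46674 - 260) = √(-46934) = I*√46934 ≈ 216.64*I)
l = -81486
l - (-40460/(-119870) + K/R(130)) = -81486 - (-40460/(-119870) + (I*√46934)/(6 - 1*130)) = -81486 - (-40460*(-1/119870) + (I*√46934)/(6 - 130)) = -81486 - (4046/11987 + (I*√46934)/(-124)) = -81486 - (4046/11987 + (I*√46934)*(-1/124)) = -81486 - (4046/11987 - I*√46934/124) = -81486 + (-4046/11987 + I*√46934/124) = -976776728/11987 + I*√46934/124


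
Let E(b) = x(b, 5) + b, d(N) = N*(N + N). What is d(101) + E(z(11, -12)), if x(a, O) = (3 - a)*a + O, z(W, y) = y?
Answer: 20215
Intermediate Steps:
x(a, O) = O + a*(3 - a) (x(a, O) = a*(3 - a) + O = O + a*(3 - a))
d(N) = 2*N² (d(N) = N*(2*N) = 2*N²)
E(b) = 5 - b² + 4*b (E(b) = (5 - b² + 3*b) + b = 5 - b² + 4*b)
d(101) + E(z(11, -12)) = 2*101² + (5 - 1*(-12)² + 4*(-12)) = 2*10201 + (5 - 1*144 - 48) = 20402 + (5 - 144 - 48) = 20402 - 187 = 20215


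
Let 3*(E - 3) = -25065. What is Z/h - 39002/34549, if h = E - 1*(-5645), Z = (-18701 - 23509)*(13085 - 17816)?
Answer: -6899385753404/93524143 ≈ -73771.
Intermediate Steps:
E = -8352 (E = 3 + (⅓)*(-25065) = 3 - 8355 = -8352)
Z = 199695510 (Z = -42210*(-4731) = 199695510)
h = -2707 (h = -8352 - 1*(-5645) = -8352 + 5645 = -2707)
Z/h - 39002/34549 = 199695510/(-2707) - 39002/34549 = 199695510*(-1/2707) - 39002*1/34549 = -199695510/2707 - 39002/34549 = -6899385753404/93524143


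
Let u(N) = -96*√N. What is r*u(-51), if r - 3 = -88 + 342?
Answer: -24672*I*√51 ≈ -1.7619e+5*I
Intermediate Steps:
r = 257 (r = 3 + (-88 + 342) = 3 + 254 = 257)
r*u(-51) = 257*(-96*I*√51) = -24672*I*√51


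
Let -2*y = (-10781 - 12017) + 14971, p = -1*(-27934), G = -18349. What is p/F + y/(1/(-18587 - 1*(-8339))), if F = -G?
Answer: -735896672318/18349 ≈ -4.0106e+7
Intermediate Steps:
p = 27934
y = 7827/2 (y = -((-10781 - 12017) + 14971)/2 = -(-22798 + 14971)/2 = -½*(-7827) = 7827/2 ≈ 3913.5)
F = 18349 (F = -1*(-18349) = 18349)
p/F + y/(1/(-18587 - 1*(-8339))) = 27934/18349 + 7827/(2*(1/(-18587 - 1*(-8339)))) = 27934*(1/18349) + 7827/(2*(1/(-18587 + 8339))) = 27934/18349 + 7827/(2*(1/(-10248))) = 27934/18349 + 7827/(2*(-1/10248)) = 27934/18349 + (7827/2)*(-10248) = 27934/18349 - 40105548 = -735896672318/18349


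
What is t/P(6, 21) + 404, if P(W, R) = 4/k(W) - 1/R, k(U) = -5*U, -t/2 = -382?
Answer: -72544/19 ≈ -3818.1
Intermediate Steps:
t = 764 (t = -2*(-382) = 764)
P(W, R) = -1/R - 4/(5*W) (P(W, R) = 4/((-5*W)) - 1/R = 4*(-1/(5*W)) - 1/R = -4/(5*W) - 1/R = -1/R - 4/(5*W))
t/P(6, 21) + 404 = 764/(-1/21 - 4/5/6) + 404 = 764/(-1*1/21 - 4/5*1/6) + 404 = 764/(-1/21 - 2/15) + 404 = 764/(-19/105) + 404 = -105/19*764 + 404 = -80220/19 + 404 = -72544/19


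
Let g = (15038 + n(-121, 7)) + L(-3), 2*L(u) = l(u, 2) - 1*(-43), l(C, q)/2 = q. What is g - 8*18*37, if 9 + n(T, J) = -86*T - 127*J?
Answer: 38483/2 ≈ 19242.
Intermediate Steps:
l(C, q) = 2*q
n(T, J) = -9 - 127*J - 86*T (n(T, J) = -9 + (-86*T - 127*J) = -9 + (-127*J - 86*T) = -9 - 127*J - 86*T)
L(u) = 47/2 (L(u) = (2*2 - 1*(-43))/2 = (4 + 43)/2 = (1/2)*47 = 47/2)
g = 49139/2 (g = (15038 + (-9 - 127*7 - 86*(-121))) + 47/2 = (15038 + (-9 - 889 + 10406)) + 47/2 = (15038 + 9508) + 47/2 = 24546 + 47/2 = 49139/2 ≈ 24570.)
g - 8*18*37 = 49139/2 - 8*18*37 = 49139/2 - 144*37 = 49139/2 - 5328 = 38483/2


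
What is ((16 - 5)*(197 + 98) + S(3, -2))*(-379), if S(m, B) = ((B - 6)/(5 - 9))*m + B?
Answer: -1231371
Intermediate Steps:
S(m, B) = B + m*(3/2 - B/4) (S(m, B) = ((-6 + B)/(-4))*m + B = ((-6 + B)*(-¼))*m + B = (3/2 - B/4)*m + B = m*(3/2 - B/4) + B = B + m*(3/2 - B/4))
((16 - 5)*(197 + 98) + S(3, -2))*(-379) = ((16 - 5)*(197 + 98) + (-2 + (3/2)*3 - ¼*(-2)*3))*(-379) = (11*295 + (-2 + 9/2 + 3/2))*(-379) = (3245 + 4)*(-379) = 3249*(-379) = -1231371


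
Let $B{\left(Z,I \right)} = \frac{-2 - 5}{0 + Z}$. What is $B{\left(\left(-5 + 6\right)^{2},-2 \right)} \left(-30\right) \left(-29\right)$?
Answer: $-6090$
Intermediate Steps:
$B{\left(Z,I \right)} = - \frac{7}{Z}$
$B{\left(\left(-5 + 6\right)^{2},-2 \right)} \left(-30\right) \left(-29\right) = - \frac{7}{\left(-5 + 6\right)^{2}} \left(-30\right) \left(-29\right) = - \frac{7}{1^{2}} \left(-30\right) \left(-29\right) = - \frac{7}{1} \left(-30\right) \left(-29\right) = \left(-7\right) 1 \left(-30\right) \left(-29\right) = \left(-7\right) \left(-30\right) \left(-29\right) = 210 \left(-29\right) = -6090$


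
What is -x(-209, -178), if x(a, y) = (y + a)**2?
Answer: -149769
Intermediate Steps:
x(a, y) = (a + y)**2
-x(-209, -178) = -(-209 - 178)**2 = -1*(-387)**2 = -1*149769 = -149769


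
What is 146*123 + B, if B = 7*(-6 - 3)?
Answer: 17895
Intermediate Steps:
B = -63 (B = 7*(-9) = -63)
146*123 + B = 146*123 - 63 = 17958 - 63 = 17895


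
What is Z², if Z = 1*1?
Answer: 1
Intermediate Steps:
Z = 1
Z² = 1² = 1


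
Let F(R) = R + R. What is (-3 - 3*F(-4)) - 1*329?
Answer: -308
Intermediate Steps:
F(R) = 2*R
(-3 - 3*F(-4)) - 1*329 = (-3 - 6*(-4)) - 1*329 = (-3 - 3*(-8)) - 329 = (-3 + 24) - 329 = 21 - 329 = -308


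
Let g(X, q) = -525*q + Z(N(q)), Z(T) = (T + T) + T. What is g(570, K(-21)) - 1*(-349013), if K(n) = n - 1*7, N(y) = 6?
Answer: 363731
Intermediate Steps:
Z(T) = 3*T (Z(T) = 2*T + T = 3*T)
K(n) = -7 + n (K(n) = n - 7 = -7 + n)
g(X, q) = 18 - 525*q (g(X, q) = -525*q + 3*6 = -525*q + 18 = 18 - 525*q)
g(570, K(-21)) - 1*(-349013) = (18 - 525*(-7 - 21)) - 1*(-349013) = (18 - 525*(-28)) + 349013 = (18 + 14700) + 349013 = 14718 + 349013 = 363731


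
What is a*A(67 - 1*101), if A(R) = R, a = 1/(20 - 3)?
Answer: -2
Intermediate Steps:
a = 1/17 ≈ 0.058824
a*A(67 - 1*101) = (67 - 1*101)/17 = (67 - 101)/17 = (1/17)*(-34) = -2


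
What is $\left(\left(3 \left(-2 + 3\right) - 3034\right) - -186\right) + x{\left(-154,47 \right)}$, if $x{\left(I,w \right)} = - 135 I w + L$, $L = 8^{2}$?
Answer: $974349$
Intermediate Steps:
$L = 64$
$x{\left(I,w \right)} = 64 - 135 I w$ ($x{\left(I,w \right)} = - 135 I w + 64 = 64 - 135 I w$)
$\left(\left(3 \left(-2 + 3\right) - 3034\right) - -186\right) + x{\left(-154,47 \right)} = \left(\left(3 \left(-2 + 3\right) - 3034\right) - -186\right) - \left(-64 - 977130\right) = \left(\left(3 \cdot 1 - 3034\right) + \left(-9762 + 9948\right)\right) + \left(64 + 977130\right) = \left(\left(3 - 3034\right) + 186\right) + 977194 = \left(-3031 + 186\right) + 977194 = -2845 + 977194 = 974349$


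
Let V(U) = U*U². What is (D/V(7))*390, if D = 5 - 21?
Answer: -6240/343 ≈ -18.192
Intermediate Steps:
D = -16
V(U) = U³
(D/V(7))*390 = -16/(7³)*390 = -16/343*390 = -6240/343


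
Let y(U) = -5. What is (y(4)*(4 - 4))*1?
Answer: 0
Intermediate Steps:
(y(4)*(4 - 4))*1 = -5*(4 - 4)*1 = -5*0*1 = 0*1 = 0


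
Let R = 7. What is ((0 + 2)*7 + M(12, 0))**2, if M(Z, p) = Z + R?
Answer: 1089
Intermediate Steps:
M(Z, p) = 7 + Z (M(Z, p) = Z + 7 = 7 + Z)
((0 + 2)*7 + M(12, 0))**2 = ((0 + 2)*7 + (7 + 12))**2 = (2*7 + 19)**2 = (14 + 19)**2 = 33**2 = 1089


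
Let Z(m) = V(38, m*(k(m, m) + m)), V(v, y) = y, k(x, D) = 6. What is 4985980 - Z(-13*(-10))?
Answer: 4968300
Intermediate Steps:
Z(m) = m*(6 + m)
4985980 - Z(-13*(-10)) = 4985980 - (-13*(-10))*(6 - 13*(-10)) = 4985980 - 130*(6 + 130) = 4985980 - 130*136 = 4985980 - 1*17680 = 4985980 - 17680 = 4968300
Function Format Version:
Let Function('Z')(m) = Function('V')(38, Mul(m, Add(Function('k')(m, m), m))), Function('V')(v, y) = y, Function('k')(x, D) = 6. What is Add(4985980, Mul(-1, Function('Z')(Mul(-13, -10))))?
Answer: 4968300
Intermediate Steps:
Function('Z')(m) = Mul(m, Add(6, m))
Add(4985980, Mul(-1, Function('Z')(Mul(-13, -10)))) = Add(4985980, Mul(-1, Mul(Mul(-13, -10), Add(6, Mul(-13, -10))))) = Add(4985980, Mul(-1, Mul(130, Add(6, 130)))) = Add(4985980, Mul(-1, Mul(130, 136))) = Add(4985980, Mul(-1, 17680)) = Add(4985980, -17680) = 4968300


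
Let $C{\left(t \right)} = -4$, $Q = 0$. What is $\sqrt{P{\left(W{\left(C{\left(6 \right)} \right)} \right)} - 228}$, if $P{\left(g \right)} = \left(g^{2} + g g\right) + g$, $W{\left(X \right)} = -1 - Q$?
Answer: $i \sqrt{227} \approx 15.067 i$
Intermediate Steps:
$W{\left(X \right)} = -1$ ($W{\left(X \right)} = -1 - 0 = -1 + 0 = -1$)
$P{\left(g \right)} = g + 2 g^{2}$ ($P{\left(g \right)} = \left(g^{2} + g^{2}\right) + g = 2 g^{2} + g = g + 2 g^{2}$)
$\sqrt{P{\left(W{\left(C{\left(6 \right)} \right)} \right)} - 228} = \sqrt{- (1 + 2 \left(-1\right)) - 228} = \sqrt{- (1 - 2) - 228} = \sqrt{\left(-1\right) \left(-1\right) - 228} = \sqrt{1 - 228} = \sqrt{-227} = i \sqrt{227}$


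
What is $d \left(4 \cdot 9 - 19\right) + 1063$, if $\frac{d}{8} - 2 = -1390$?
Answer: $-187705$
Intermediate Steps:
$d = -11104$ ($d = 16 + 8 \left(-1390\right) = 16 - 11120 = -11104$)
$d \left(4 \cdot 9 - 19\right) + 1063 = - 11104 \left(4 \cdot 9 - 19\right) + 1063 = - 11104 \left(36 - 19\right) + 1063 = \left(-11104\right) 17 + 1063 = -188768 + 1063 = -187705$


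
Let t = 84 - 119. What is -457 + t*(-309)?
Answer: 10358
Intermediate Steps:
t = -35
-457 + t*(-309) = -457 - 35*(-309) = -457 + 10815 = 10358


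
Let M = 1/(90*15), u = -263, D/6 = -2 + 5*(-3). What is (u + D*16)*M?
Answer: -379/270 ≈ -1.4037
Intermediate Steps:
D = -102 (D = 6*(-2 + 5*(-3)) = 6*(-2 - 15) = 6*(-17) = -102)
M = 1/1350 ≈ 0.00074074
(u + D*16)*M = (-263 - 102*16)*(1/1350) = (-263 - 1632)*(1/1350) = -1895*1/1350 = -379/270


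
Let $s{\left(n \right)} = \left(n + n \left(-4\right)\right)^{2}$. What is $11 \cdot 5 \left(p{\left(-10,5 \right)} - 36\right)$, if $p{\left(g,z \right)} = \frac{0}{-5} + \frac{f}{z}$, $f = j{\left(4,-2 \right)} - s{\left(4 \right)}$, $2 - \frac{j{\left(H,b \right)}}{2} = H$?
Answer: $-3608$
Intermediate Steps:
$s{\left(n \right)} = 9 n^{2}$ ($s{\left(n \right)} = \left(n - 4 n\right)^{2} = \left(- 3 n\right)^{2} = 9 n^{2}$)
$j{\left(H,b \right)} = 4 - 2 H$
$f = -148$ ($f = \left(4 - 8\right) - 9 \cdot 4^{2} = \left(4 - 8\right) - 9 \cdot 16 = -4 - 144 = -148$)
$p{\left(g,z \right)} = - \frac{148}{z}$ ($p{\left(g,z \right)} = \frac{0}{-5} - \frac{148}{z} = 0 \left(- \frac{1}{5}\right) - \frac{148}{z} = 0 - \frac{148}{z} = - \frac{148}{z}$)
$11 \cdot 5 \left(p{\left(-10,5 \right)} - 36\right) = 11 \cdot 5 \left(- \frac{148}{5} - 36\right) = 55 \left(\left(-148\right) \frac{1}{5} - 36\right) = 55 \left(- \frac{148}{5} - 36\right) = 55 \left(- \frac{328}{5}\right) = -3608$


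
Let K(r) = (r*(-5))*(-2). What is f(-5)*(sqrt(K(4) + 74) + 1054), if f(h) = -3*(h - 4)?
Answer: 28458 + 27*sqrt(114) ≈ 28746.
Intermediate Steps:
K(r) = 10*r (K(r) = -5*r*(-2) = 10*r)
f(h) = 12 - 3*h (f(h) = -3*(-4 + h) = 12 - 3*h)
f(-5)*(sqrt(K(4) + 74) + 1054) = (12 - 3*(-5))*(sqrt(10*4 + 74) + 1054) = (12 + 15)*(sqrt(40 + 74) + 1054) = 27*(sqrt(114) + 1054) = 27*(1054 + sqrt(114)) = 28458 + 27*sqrt(114)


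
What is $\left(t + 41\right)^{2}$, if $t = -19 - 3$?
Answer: $361$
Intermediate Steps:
$t = -22$
$\left(t + 41\right)^{2} = \left(-22 + 41\right)^{2} = 19^{2} = 361$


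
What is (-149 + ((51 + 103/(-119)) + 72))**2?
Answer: 10220809/14161 ≈ 721.76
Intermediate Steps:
(-149 + ((51 + 103/(-119)) + 72))**2 = (-149 + ((51 + 103*(-1/119)) + 72))**2 = (-149 + ((51 - 103/119) + 72))**2 = (-149 + (5966/119 + 72))**2 = (-149 + 14534/119)**2 = (-3197/119)**2 = 10220809/14161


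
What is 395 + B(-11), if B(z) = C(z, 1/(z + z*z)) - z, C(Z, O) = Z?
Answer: 395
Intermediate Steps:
B(z) = 0 (B(z) = z - z = 0)
395 + B(-11) = 395 + 0 = 395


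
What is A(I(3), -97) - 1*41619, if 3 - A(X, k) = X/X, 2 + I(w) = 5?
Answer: -41617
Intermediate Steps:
I(w) = 3 (I(w) = -2 + 5 = 3)
A(X, k) = 2 (A(X, k) = 3 - X/X = 3 - 1*1 = 3 - 1 = 2)
A(I(3), -97) - 1*41619 = 2 - 1*41619 = 2 - 41619 = -41617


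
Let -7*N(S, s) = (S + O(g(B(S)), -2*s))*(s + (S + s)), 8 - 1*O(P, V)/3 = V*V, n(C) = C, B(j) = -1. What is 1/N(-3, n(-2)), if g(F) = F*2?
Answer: -1/27 ≈ -0.037037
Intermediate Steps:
g(F) = 2*F
O(P, V) = 24 - 3*V**2 (O(P, V) = 24 - 3*V*V = 24 - 3*V**2)
N(S, s) = -(S + 2*s)*(24 + S - 12*s**2)/7 (N(S, s) = -(S + (24 - 3*4*s**2))*(s + (S + s))/7 = -(S + (24 - 12*s**2))*(S + 2*s)/7 = -(24 + S - 12*s**2)*(S + 2*s)/7 = -(S + 2*s)*(24 + S - 12*s**2)/7)
1/N(-3, n(-2)) = 1/(-1/7*(-3)**2 - 2/7*(-3)*(-2) + (12/7)*(-3)*(-2 + (-2)**2) + (24/7)*(-2)*(-2 + (-2)**2)) = 1/(-1/7*9 - 12/7 + (12/7)*(-3)*(-2 + 4) + (24/7)*(-2)*(-2 + 4)) = 1/(-9/7 - 12/7 + (12/7)*(-3)*2 + (24/7)*(-2)*2) = 1/(-9/7 - 12/7 - 72/7 - 96/7) = 1/(-27) = -1/27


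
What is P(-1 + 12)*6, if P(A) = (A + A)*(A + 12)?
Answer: 3036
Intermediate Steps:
P(A) = 2*A*(12 + A) (P(A) = (2*A)*(12 + A) = 2*A*(12 + A))
P(-1 + 12)*6 = (2*(-1 + 12)*(12 + (-1 + 12)))*6 = (2*11*(12 + 11))*6 = (2*11*23)*6 = 506*6 = 3036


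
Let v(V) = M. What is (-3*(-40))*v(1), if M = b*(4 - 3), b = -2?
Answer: -240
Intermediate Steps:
M = -2 (M = -2*(4 - 3) = -2*1 = -2)
v(V) = -2
(-3*(-40))*v(1) = -3*(-40)*(-2) = 120*(-2) = -240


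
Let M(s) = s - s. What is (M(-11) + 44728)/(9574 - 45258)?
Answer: -11182/8921 ≈ -1.2534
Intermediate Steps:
M(s) = 0
(M(-11) + 44728)/(9574 - 45258) = (0 + 44728)/(9574 - 45258) = 44728/(-35684) = 44728*(-1/35684) = -11182/8921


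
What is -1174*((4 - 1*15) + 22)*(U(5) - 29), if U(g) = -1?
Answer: 387420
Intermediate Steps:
-1174*((4 - 1*15) + 22)*(U(5) - 29) = -1174*((4 - 1*15) + 22)*(-1 - 29) = -1174*((4 - 15) + 22)*(-30) = -1174*(-11 + 22)*(-30) = -12914*(-30) = -1174*(-330) = 387420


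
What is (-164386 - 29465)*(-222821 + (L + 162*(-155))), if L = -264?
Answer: 48112848945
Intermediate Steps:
(-164386 - 29465)*(-222821 + (L + 162*(-155))) = (-164386 - 29465)*(-222821 + (-264 + 162*(-155))) = -193851*(-222821 + (-264 - 25110)) = -193851*(-222821 - 25374) = -193851*(-248195) = 48112848945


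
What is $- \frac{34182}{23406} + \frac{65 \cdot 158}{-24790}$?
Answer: $- \frac{18129190}{9670579} \approx -1.8747$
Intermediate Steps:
$- \frac{34182}{23406} + \frac{65 \cdot 158}{-24790} = \left(-34182\right) \frac{1}{23406} + 10270 \left(- \frac{1}{24790}\right) = - \frac{5697}{3901} - \frac{1027}{2479} = - \frac{18129190}{9670579}$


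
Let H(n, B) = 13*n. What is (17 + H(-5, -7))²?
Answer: 2304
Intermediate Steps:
(17 + H(-5, -7))² = (17 + 13*(-5))² = (17 - 65)² = (-48)² = 2304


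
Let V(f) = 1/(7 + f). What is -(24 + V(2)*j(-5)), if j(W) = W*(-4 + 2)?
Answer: -226/9 ≈ -25.111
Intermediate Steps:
j(W) = -2*W (j(W) = W*(-2) = -2*W)
-(24 + V(2)*j(-5)) = -(24 + (-2*(-5))/(7 + 2)) = -(24 + 10/9) = -1*226/9 = -226/9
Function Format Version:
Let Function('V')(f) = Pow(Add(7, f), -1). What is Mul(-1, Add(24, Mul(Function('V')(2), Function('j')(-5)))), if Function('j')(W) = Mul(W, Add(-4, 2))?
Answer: Rational(-226, 9) ≈ -25.111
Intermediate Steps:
Function('j')(W) = Mul(-2, W) (Function('j')(W) = Mul(W, -2) = Mul(-2, W))
Mul(-1, Add(24, Mul(Function('V')(2), Function('j')(-5)))) = Mul(-1, Add(24, Mul(Pow(Add(7, 2), -1), Mul(-2, -5)))) = Mul(-1, Add(24, Mul(Pow(9, -1), 10))) = Mul(-1, Add(24, Mul(Rational(1, 9), 10))) = Mul(-1, Add(24, Rational(10, 9))) = Mul(-1, Rational(226, 9)) = Rational(-226, 9)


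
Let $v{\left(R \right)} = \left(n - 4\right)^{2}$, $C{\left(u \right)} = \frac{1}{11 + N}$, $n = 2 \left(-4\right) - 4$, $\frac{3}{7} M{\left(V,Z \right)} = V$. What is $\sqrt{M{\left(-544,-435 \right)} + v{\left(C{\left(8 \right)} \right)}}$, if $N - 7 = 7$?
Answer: $\frac{4 i \sqrt{570}}{3} \approx 31.833 i$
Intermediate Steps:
$N = 14$ ($N = 7 + 7 = 14$)
$M{\left(V,Z \right)} = \frac{7 V}{3}$
$n = -12$ ($n = -8 - 4 = -12$)
$C{\left(u \right)} = \frac{1}{25}$ ($C{\left(u \right)} = \frac{1}{11 + 14} = \frac{1}{25}$)
$v{\left(R \right)} = 256$ ($v{\left(R \right)} = \left(-12 - 4\right)^{2} = \left(-16\right)^{2} = 256$)
$\sqrt{M{\left(-544,-435 \right)} + v{\left(C{\left(8 \right)} \right)}} = \sqrt{\frac{7}{3} \left(-544\right) + 256} = \sqrt{- \frac{3808}{3} + 256} = \sqrt{- \frac{3040}{3}} = \frac{4 i \sqrt{570}}{3}$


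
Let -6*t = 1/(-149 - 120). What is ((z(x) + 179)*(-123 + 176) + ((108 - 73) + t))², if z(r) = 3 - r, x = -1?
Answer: 246825371798329/2604996 ≈ 9.4751e+7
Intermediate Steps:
t = 1/1614 (t = -1/(6*(-149 - 120)) = -⅙/(-269) = -⅙*(-1/269) = 1/1614 ≈ 0.00061958)
((z(x) + 179)*(-123 + 176) + ((108 - 73) + t))² = (((3 - 1*(-1)) + 179)*(-123 + 176) + ((108 - 73) + 1/1614))² = (((3 + 1) + 179)*53 + (35 + 1/1614))² = ((4 + 179)*53 + 56491/1614)² = (183*53 + 56491/1614)² = (9699 + 56491/1614)² = (15710677/1614)² = 246825371798329/2604996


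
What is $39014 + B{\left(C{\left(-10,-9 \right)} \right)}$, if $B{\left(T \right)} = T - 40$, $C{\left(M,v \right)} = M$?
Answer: $38964$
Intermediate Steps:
$B{\left(T \right)} = -40 + T$
$39014 + B{\left(C{\left(-10,-9 \right)} \right)} = 39014 - 50 = 38964$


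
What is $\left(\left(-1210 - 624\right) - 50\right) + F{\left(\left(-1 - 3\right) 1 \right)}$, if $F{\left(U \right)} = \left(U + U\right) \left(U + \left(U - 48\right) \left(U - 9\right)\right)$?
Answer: $-7260$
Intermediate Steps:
$F{\left(U \right)} = 2 U \left(U + \left(-48 + U\right) \left(-9 + U\right)\right)$
$\left(\left(-1210 - 624\right) - 50\right) + F{\left(\left(-1 - 3\right) 1 \right)} = \left(\left(-1210 - 624\right) - 50\right) + 2 \left(-1 - 3\right) 1 \left(432 + \left(\left(-1 - 3\right) 1\right)^{2} - 56 \left(-1 - 3\right) 1\right) = \left(-1834 - 50\right) + 2 \left(\left(-4\right) 1\right) \left(432 + \left(\left(-4\right) 1\right)^{2} - 56 \left(\left(-4\right) 1\right)\right) = -1884 + 2 \left(-4\right) \left(432 + \left(-4\right)^{2} - -224\right) = -1884 + 2 \left(-4\right) \left(432 + 16 + 224\right) = -1884 + 2 \left(-4\right) 672 = -1884 - 5376 = -7260$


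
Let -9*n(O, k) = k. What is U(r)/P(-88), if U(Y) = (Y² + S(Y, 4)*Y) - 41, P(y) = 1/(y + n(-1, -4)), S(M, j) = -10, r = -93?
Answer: -7515944/9 ≈ -8.3511e+5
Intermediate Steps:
n(O, k) = -k/9
P(y) = 1/(4/9 + y) (P(y) = 1/(y - ⅑*(-4)) = 1/(y + 4/9) = 1/(4/9 + y))
U(Y) = -41 + Y² - 10*Y (U(Y) = (Y² - 10*Y) - 41 = -41 + Y² - 10*Y)
U(r)/P(-88) = (-41 + (-93)² - 10*(-93))/((9/(4 + 9*(-88)))) = (-41 + 8649 + 930)/((9/(4 - 792))) = 9538/((9/(-788))) = 9538/((9*(-1/788))) = 9538/(-9/788) = 9538*(-788/9) = -7515944/9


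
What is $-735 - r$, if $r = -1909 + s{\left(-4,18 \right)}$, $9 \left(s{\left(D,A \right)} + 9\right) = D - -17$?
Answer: $\frac{10634}{9} \approx 1181.6$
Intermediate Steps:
$s{\left(D,A \right)} = - \frac{64}{9} + \frac{D}{9}$ ($s{\left(D,A \right)} = -9 + \frac{D - -17}{9} = -9 + \frac{D + 17}{9} = -9 + \frac{17 + D}{9} = -9 + \left(\frac{17}{9} + \frac{D}{9}\right) = - \frac{64}{9} + \frac{D}{9}$)
$r = - \frac{17249}{9}$ ($r = -1909 + \left(- \frac{64}{9} + \frac{1}{9} \left(-4\right)\right) = -1909 - \frac{68}{9} = - \frac{17249}{9} \approx -1916.6$)
$-735 - r = -735 - - \frac{17249}{9} = -735 + \frac{17249}{9} = \frac{10634}{9}$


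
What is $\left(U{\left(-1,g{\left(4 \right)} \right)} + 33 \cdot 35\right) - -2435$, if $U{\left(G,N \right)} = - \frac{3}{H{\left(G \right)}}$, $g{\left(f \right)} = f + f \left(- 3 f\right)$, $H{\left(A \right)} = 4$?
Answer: $\frac{14357}{4} \approx 3589.3$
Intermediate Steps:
$g{\left(f \right)} = f - 3 f^{2}$
$U{\left(G,N \right)} = - \frac{3}{4}$
$\left(U{\left(-1,g{\left(4 \right)} \right)} + 33 \cdot 35\right) - -2435 = \left(- \frac{3}{4} + 33 \cdot 35\right) - -2435 = \left(- \frac{3}{4} + 1155\right) + 2435 = \frac{4617}{4} + 2435 = \frac{14357}{4}$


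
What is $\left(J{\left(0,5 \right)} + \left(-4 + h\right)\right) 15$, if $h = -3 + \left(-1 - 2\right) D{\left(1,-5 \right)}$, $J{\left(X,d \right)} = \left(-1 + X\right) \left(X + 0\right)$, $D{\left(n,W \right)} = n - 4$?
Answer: $30$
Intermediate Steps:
$D{\left(n,W \right)} = -4 + n$
$J{\left(X,d \right)} = X \left(-1 + X\right)$ ($J{\left(X,d \right)} = \left(-1 + X\right) X = X \left(-1 + X\right)$)
$h = 6$ ($h = -3 + \left(-1 - 2\right) \left(-4 + 1\right) = -3 - -9 = -3 + 9 = 6$)
$\left(J{\left(0,5 \right)} + \left(-4 + h\right)\right) 15 = \left(0 \left(-1 + 0\right) + \left(-4 + 6\right)\right) 15 = \left(0 \left(-1\right) + 2\right) 15 = \left(0 + 2\right) 15 = 2 \cdot 15 = 30$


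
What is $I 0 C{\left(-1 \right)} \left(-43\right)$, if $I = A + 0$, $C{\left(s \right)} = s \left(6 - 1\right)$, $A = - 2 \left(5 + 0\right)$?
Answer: $0$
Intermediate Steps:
$A = -10$ ($A = \left(-2\right) 5 = -10$)
$C{\left(s \right)} = 5 s$ ($C{\left(s \right)} = s 5 = 5 s$)
$I = -10$ ($I = -10 + 0 = -10$)
$I 0 C{\left(-1 \right)} \left(-43\right) = \left(-10\right) 0 \cdot 5 \left(-1\right) \left(-43\right) = 0 \left(-5\right) \left(-43\right) = 0 \left(-43\right) = 0$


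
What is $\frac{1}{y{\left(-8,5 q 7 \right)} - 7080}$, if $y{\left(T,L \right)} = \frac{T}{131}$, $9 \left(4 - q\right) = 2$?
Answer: $- \frac{131}{927488} \approx -0.00014124$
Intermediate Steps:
$q = \frac{34}{9}$ ($q = 4 - \frac{2}{9} = \frac{34}{9} \approx 3.7778$)
$y{\left(T,L \right)} = \frac{T}{131}$ ($y{\left(T,L \right)} = T \frac{1}{131} = \frac{T}{131}$)
$\frac{1}{y{\left(-8,5 q 7 \right)} - 7080} = \frac{1}{\frac{1}{131} \left(-8\right) - 7080} = \frac{1}{- \frac{8}{131} - 7080} = \frac{1}{- \frac{927488}{131}} = - \frac{131}{927488}$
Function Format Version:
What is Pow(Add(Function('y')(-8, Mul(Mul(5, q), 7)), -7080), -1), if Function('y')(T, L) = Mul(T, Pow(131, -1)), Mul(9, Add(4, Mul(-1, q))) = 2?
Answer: Rational(-131, 927488) ≈ -0.00014124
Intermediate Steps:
q = Rational(34, 9) (q = Add(4, Mul(Rational(-1, 9), 2)) = Add(4, Rational(-2, 9)) = Rational(34, 9) ≈ 3.7778)
Function('y')(T, L) = Mul(Rational(1, 131), T) (Function('y')(T, L) = Mul(T, Rational(1, 131)) = Mul(Rational(1, 131), T))
Pow(Add(Function('y')(-8, Mul(Mul(5, q), 7)), -7080), -1) = Pow(Add(Mul(Rational(1, 131), -8), -7080), -1) = Pow(Add(Rational(-8, 131), -7080), -1) = Pow(Rational(-927488, 131), -1) = Rational(-131, 927488)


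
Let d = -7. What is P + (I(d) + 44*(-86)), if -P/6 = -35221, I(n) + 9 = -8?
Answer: 207525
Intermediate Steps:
I(n) = -17 (I(n) = -9 - 8 = -17)
P = 211326 (P = -6*(-35221) = 211326)
P + (I(d) + 44*(-86)) = 211326 + (-17 + 44*(-86)) = 211326 + (-17 - 3784) = 211326 - 3801 = 207525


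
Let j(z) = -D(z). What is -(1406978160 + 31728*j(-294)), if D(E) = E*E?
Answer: 1335463248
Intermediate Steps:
D(E) = E**2
j(z) = -z**2
-(1406978160 + 31728*j(-294)) = -31728/(1/(44345 - 1*(-294)**2)) = -31728/(1/(44345 - 1*86436)) = -31728/(1/(44345 - 86436)) = -31728/(1/(-42091)) = -31728/(-1/42091) = -31728*(-42091) = 1335463248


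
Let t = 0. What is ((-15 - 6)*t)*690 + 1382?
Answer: 1382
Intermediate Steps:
((-15 - 6)*t)*690 + 1382 = ((-15 - 6)*0)*690 + 1382 = -21*0*690 + 1382 = 0*690 + 1382 = 0 + 1382 = 1382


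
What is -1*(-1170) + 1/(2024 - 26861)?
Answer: 29059289/24837 ≈ 1170.0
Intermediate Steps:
-1*(-1170) + 1/(2024 - 26861) = 1170 + 1/(-24837) = 1170 - 1/24837 = 29059289/24837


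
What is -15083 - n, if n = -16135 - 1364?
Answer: 2416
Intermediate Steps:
n = -17499
-15083 - n = -15083 - 1*(-17499) = -15083 + 17499 = 2416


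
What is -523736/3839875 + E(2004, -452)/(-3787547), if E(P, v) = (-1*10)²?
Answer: -116709335476/855512178625 ≈ -0.13642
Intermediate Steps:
E(P, v) = 100 (E(P, v) = (-10)² = 100)
-523736/3839875 + E(2004, -452)/(-3787547) = -523736/3839875 + 100/(-3787547) = -523736*1/3839875 + 100*(-1/3787547) = -30808/225875 - 100/3787547 = -116709335476/855512178625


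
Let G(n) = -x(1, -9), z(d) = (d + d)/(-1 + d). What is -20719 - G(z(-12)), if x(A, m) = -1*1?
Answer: -20720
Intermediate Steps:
x(A, m) = -1
z(d) = 2*d/(-1 + d) (z(d) = (2*d)/(-1 + d) = 2*d/(-1 + d))
G(n) = 1 (G(n) = -1*(-1) = 1)
-20719 - G(z(-12)) = -20719 - 1*1 = -20719 - 1 = -20720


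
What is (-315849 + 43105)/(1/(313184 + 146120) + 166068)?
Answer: -125272410176/76275696673 ≈ -1.6424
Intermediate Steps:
(-315849 + 43105)/(1/(313184 + 146120) + 166068) = -272744/(1/459304 + 166068) = -272744/76275696673/459304 = -272744*459304/76275696673 = -125272410176/76275696673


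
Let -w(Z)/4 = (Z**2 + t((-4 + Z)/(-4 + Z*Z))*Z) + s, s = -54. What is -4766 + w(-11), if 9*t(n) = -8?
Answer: -45658/9 ≈ -5073.1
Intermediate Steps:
t(n) = -8/9 (t(n) = (1/9)*(-8) = -8/9)
w(Z) = 216 - 4*Z**2 + 32*Z/9 (w(Z) = -4*((Z**2 - 8*Z/9) - 54) = -4*(-54 + Z**2 - 8*Z/9) = 216 - 4*Z**2 + 32*Z/9)
-4766 + w(-11) = -4766 + (216 - 4*(-11)**2 + (32/9)*(-11)) = -4766 + (216 - 4*121 - 352/9) = -4766 + (216 - 484 - 352/9) = -4766 - 2764/9 = -45658/9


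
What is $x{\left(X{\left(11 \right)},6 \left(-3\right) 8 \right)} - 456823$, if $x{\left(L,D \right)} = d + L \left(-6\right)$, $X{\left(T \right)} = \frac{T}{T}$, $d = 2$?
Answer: $-456827$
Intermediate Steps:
$X{\left(T \right)} = 1$
$x{\left(L,D \right)} = 2 - 6 L$ ($x{\left(L,D \right)} = 2 + L \left(-6\right) = 2 - 6 L$)
$x{\left(X{\left(11 \right)},6 \left(-3\right) 8 \right)} - 456823 = \left(2 - 6\right) - 456823 = -4 - 456823 = -456827$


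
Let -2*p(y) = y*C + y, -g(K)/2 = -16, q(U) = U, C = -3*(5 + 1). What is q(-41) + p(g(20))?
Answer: 231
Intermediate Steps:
C = -18 (C = -3*6 = -18)
g(K) = 32 (g(K) = -2*(-16) = 32)
p(y) = 17*y/2 (p(y) = -(y*(-18) + y)/2 = -(-18*y + y)/2 = -(-17)*y/2 = 17*y/2)
q(-41) + p(g(20)) = -41 + (17/2)*32 = -41 + 272 = 231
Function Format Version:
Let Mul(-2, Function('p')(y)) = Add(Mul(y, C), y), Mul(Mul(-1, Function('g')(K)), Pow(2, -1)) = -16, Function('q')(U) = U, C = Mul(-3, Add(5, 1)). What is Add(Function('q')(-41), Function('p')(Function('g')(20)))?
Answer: 231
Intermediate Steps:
C = -18 (C = Mul(-3, 6) = -18)
Function('g')(K) = 32 (Function('g')(K) = Mul(-2, -16) = 32)
Function('p')(y) = Mul(Rational(17, 2), y) (Function('p')(y) = Mul(Rational(-1, 2), Add(Mul(y, -18), y)) = Mul(Rational(-1, 2), Add(Mul(-18, y), y)) = Mul(Rational(-1, 2), Mul(-17, y)) = Mul(Rational(17, 2), y))
Add(Function('q')(-41), Function('p')(Function('g')(20))) = Add(-41, Mul(Rational(17, 2), 32)) = Add(-41, 272) = 231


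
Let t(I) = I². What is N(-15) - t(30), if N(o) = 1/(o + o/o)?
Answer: -12601/14 ≈ -900.07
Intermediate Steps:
N(o) = 1/(1 + o) (N(o) = 1/(o + 1) = 1/(1 + o))
N(-15) - t(30) = 1/(1 - 15) - 1*30² = 1/(-14) - 1*900 = -1/14 - 900 = -12601/14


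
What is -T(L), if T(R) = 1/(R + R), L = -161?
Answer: 1/322 ≈ 0.0031056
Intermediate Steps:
T(R) = 1/(2*R)
-T(L) = -1/(2*(-161)) = -(-1)/(2*161) = -1*(-1/322) = 1/322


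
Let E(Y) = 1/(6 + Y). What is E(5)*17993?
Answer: 17993/11 ≈ 1635.7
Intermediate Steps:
E(5)*17993 = 17993/(6 + 5) = 17993/11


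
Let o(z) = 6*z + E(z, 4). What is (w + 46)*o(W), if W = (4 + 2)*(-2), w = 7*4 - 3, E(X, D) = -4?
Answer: -5396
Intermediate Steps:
w = 25 (w = 28 - 3 = 25)
W = -12 (W = 6*(-2) = -12)
o(z) = -4 + 6*z (o(z) = 6*z - 4 = -4 + 6*z)
(w + 46)*o(W) = (25 + 46)*(-4 + 6*(-12)) = 71*(-4 - 72) = 71*(-76) = -5396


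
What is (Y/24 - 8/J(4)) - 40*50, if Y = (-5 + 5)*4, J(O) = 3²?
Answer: -18008/9 ≈ -2000.9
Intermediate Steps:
J(O) = 9
Y = 0 (Y = 0*4 = 0)
(Y/24 - 8/J(4)) - 40*50 = (0/24 - 8/9) - 40*50 = (0*(1/24) - 8*⅑) - 2000 = (0 - 8/9) - 2000 = -8/9 - 2000 = -18008/9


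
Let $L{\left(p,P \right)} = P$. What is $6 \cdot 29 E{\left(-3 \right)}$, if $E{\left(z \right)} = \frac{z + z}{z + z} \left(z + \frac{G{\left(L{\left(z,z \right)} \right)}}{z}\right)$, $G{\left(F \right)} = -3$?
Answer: $-348$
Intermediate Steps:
$E{\left(z \right)} = z - \frac{3}{z}$ ($E{\left(z \right)} = \frac{z + z}{z + z} \left(z - \frac{3}{z}\right) = \frac{2 z}{2 z} \left(z - \frac{3}{z}\right) = 2 z \frac{1}{2 z} \left(z - \frac{3}{z}\right) = 1 \left(z - \frac{3}{z}\right) = z - \frac{3}{z}$)
$6 \cdot 29 E{\left(-3 \right)} = 6 \cdot 29 \left(-3 - \frac{3}{-3}\right) = 174 \left(-3 - -1\right) = 174 \left(-3 + 1\right) = 174 \left(-2\right) = -348$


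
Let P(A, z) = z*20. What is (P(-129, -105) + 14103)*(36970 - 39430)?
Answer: -29527380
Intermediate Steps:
P(A, z) = 20*z
(P(-129, -105) + 14103)*(36970 - 39430) = (20*(-105) + 14103)*(36970 - 39430) = (-2100 + 14103)*(-2460) = 12003*(-2460) = -29527380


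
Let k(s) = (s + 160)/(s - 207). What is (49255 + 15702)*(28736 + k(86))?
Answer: 225843147170/121 ≈ 1.8665e+9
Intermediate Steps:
k(s) = (160 + s)/(-207 + s)
(49255 + 15702)*(28736 + k(86)) = (49255 + 15702)*(28736 + (160 + 86)/(-207 + 86)) = 64957*(28736 + 246/(-121)) = 64957*(28736 - 1/121*246) = 64957*(28736 - 246/121) = 64957*(3476810/121) = 225843147170/121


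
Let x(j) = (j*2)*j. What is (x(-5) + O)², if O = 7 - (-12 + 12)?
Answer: 3249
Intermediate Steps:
x(j) = 2*j² (x(j) = (2*j)*j = 2*j²)
O = 7 (O = 7 - 1*0 = 7 + 0 = 7)
(x(-5) + O)² = (2*(-5)² + 7)² = (2*25 + 7)² = (50 + 7)² = 57² = 3249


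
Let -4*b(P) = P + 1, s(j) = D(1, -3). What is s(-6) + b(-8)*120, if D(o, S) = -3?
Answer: 207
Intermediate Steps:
s(j) = -3
b(P) = -¼ - P/4 (b(P) = -(P + 1)/4 = -(1 + P)/4 = -¼ - P/4)
s(-6) + b(-8)*120 = -3 + (-¼ - ¼*(-8))*120 = -3 + (-¼ + 2)*120 = -3 + (7/4)*120 = -3 + 210 = 207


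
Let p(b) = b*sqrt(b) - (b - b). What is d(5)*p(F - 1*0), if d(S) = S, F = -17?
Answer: -85*I*sqrt(17) ≈ -350.46*I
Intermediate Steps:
p(b) = b**(3/2) (p(b) = b**(3/2) - 1*0 = b**(3/2) + 0 = b**(3/2))
d(5)*p(F - 1*0) = 5*(-17 - 1*0)**(3/2) = 5*(-17 + 0)**(3/2) = 5*(-17)**(3/2) = 5*(-17*I*sqrt(17)) = -85*I*sqrt(17)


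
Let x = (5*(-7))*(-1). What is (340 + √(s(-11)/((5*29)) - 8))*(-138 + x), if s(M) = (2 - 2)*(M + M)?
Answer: -35020 - 206*I*√2 ≈ -35020.0 - 291.33*I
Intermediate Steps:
s(M) = 0 (s(M) = 0*(2*M) = 0)
x = 35 (x = -35*(-1) = 35)
(340 + √(s(-11)/((5*29)) - 8))*(-138 + x) = (340 + √(0/((5*29)) - 8))*(-138 + 35) = (340 + √(0/145 - 8))*(-103) = (340 + √(0*(1/145) - 8))*(-103) = (340 + √(0 - 8))*(-103) = (340 + √(-8))*(-103) = (340 + 2*I*√2)*(-103) = -35020 - 206*I*√2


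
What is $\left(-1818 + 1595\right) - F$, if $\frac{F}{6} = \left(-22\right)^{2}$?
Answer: $-3127$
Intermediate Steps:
$F = 2904$ ($F = 6 \left(-22\right)^{2} = 6 \cdot 484 = 2904$)
$\left(-1818 + 1595\right) - F = \left(-1818 + 1595\right) - 2904 = -223 - 2904 = -3127$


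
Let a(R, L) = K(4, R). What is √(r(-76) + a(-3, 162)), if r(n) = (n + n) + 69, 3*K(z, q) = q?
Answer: 2*I*√21 ≈ 9.1651*I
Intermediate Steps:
K(z, q) = q/3
a(R, L) = R/3
r(n) = 69 + 2*n (r(n) = 2*n + 69 = 69 + 2*n)
√(r(-76) + a(-3, 162)) = √((69 + 2*(-76)) + (⅓)*(-3)) = √((69 - 152) - 1) = √(-83 - 1) = √(-84) = 2*I*√21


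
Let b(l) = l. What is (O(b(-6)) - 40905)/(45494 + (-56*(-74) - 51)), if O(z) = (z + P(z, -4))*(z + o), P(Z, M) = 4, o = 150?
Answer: -13731/16529 ≈ -0.83072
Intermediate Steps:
O(z) = (4 + z)*(150 + z) (O(z) = (z + 4)*(z + 150) = (4 + z)*(150 + z))
(O(b(-6)) - 40905)/(45494 + (-56*(-74) - 51)) = ((600 + (-6)² + 154*(-6)) - 40905)/(45494 + (-56*(-74) - 51)) = ((600 + 36 - 924) - 40905)/(45494 + (4144 - 51)) = (-288 - 40905)/(45494 + 4093) = -41193/49587 = -41193*1/49587 = -13731/16529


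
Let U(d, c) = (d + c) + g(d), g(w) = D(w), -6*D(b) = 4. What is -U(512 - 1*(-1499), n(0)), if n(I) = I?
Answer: -6031/3 ≈ -2010.3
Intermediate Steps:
D(b) = -⅔ (D(b) = -⅙*4 = -⅔)
g(w) = -⅔
U(d, c) = -⅔ + c + d (U(d, c) = (d + c) - ⅔ = (c + d) - ⅔ = -⅔ + c + d)
-U(512 - 1*(-1499), n(0)) = -(-⅔ + 0 + (512 - 1*(-1499))) = -(-⅔ + 0 + (512 + 1499)) = -(-⅔ + 0 + 2011) = -1*6031/3 = -6031/3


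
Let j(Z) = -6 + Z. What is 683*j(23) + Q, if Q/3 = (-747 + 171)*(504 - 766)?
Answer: 464347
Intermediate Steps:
Q = 452736 (Q = 3*((-747 + 171)*(504 - 766)) = 3*(-576*(-262)) = 3*150912 = 452736)
683*j(23) + Q = 683*(-6 + 23) + 452736 = 683*17 + 452736 = 11611 + 452736 = 464347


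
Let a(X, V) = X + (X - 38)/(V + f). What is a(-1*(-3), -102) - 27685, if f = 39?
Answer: -249133/9 ≈ -27681.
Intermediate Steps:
a(X, V) = X + (-38 + X)/(39 + V) (a(X, V) = X + (X - 38)/(V + 39) = X + (-38 + X)/(39 + V))
a(-1*(-3), -102) - 27685 = (-38 + 40*(-1*(-3)) - (-102)*(-3))/(39 - 102) - 27685 = (-38 + 40*3 - 102*3)/(-63) - 27685 = -(-38 + 120 - 306)/63 - 27685 = -1/63*(-224) - 27685 = 32/9 - 27685 = -249133/9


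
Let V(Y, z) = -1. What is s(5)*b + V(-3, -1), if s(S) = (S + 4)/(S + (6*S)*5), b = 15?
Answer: -4/31 ≈ -0.12903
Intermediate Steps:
s(S) = (4 + S)/(31*S) (s(S) = (4 + S)/(S + 30*S) = (4 + S)/((31*S)) = (4 + S)*(1/(31*S)) = (4 + S)/(31*S))
s(5)*b + V(-3, -1) = ((1/31)*(4 + 5)/5)*15 - 1 = ((1/31)*(⅕)*9)*15 - 1 = (9/155)*15 - 1 = 27/31 - 1 = -4/31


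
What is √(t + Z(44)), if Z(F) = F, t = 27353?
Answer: √27397 ≈ 165.52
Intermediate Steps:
√(t + Z(44)) = √(27353 + 44) = √27397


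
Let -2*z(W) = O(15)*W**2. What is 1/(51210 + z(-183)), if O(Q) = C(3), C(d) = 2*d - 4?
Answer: 1/17721 ≈ 5.6430e-5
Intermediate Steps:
C(d) = -4 + 2*d
O(Q) = 2 (O(Q) = -4 + 2*3 = -4 + 6 = 2)
z(W) = -W**2
1/(51210 + z(-183)) = 1/(51210 - 1*(-183)**2) = 1/(51210 - 1*33489) = 1/(51210 - 33489) = 1/17721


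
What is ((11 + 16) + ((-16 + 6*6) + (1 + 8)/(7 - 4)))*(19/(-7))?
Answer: -950/7 ≈ -135.71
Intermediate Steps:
((11 + 16) + ((-16 + 6*6) + (1 + 8)/(7 - 4)))*(19/(-7)) = (27 + ((-16 + 36) + 9/3))*(19*(-⅐)) = (27 + (20 + 9*(⅓)))*(-19/7) = (27 + (20 + 3))*(-19/7) = (27 + 23)*(-19/7) = 50*(-19/7) = -950/7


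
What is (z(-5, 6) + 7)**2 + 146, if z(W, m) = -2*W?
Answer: 435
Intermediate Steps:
(z(-5, 6) + 7)**2 + 146 = (-2*(-5) + 7)**2 + 146 = (10 + 7)**2 + 146 = 17**2 + 146 = 289 + 146 = 435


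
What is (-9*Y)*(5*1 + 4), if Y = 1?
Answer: -81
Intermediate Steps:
(-9*Y)*(5*1 + 4) = (-9*1)*(5*1 + 4) = -9*(5 + 4) = -9*9 = -81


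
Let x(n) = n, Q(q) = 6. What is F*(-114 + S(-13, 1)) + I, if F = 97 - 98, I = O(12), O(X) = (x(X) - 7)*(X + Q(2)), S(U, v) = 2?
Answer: 202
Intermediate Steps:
O(X) = (-7 + X)*(6 + X) (O(X) = (X - 7)*(X + 6) = (-7 + X)*(6 + X))
I = 90 (I = -42 + 12² - 1*12 = -42 + 144 - 12 = 90)
F = -1
F*(-114 + S(-13, 1)) + I = -(-114 + 2) + 90 = -1*(-112) + 90 = 112 + 90 = 202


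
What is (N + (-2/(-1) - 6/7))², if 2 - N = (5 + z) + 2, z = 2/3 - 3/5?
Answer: 169744/11025 ≈ 15.396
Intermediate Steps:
z = 1/15 (z = 2*(⅓) - 3*⅕ = ⅔ - ⅗ = 1/15 ≈ 0.066667)
N = -76/15 (N = 2 - ((5 + 1/15) + 2) = 2 - (76/15 + 2) = 2 - 1*106/15 = 2 - 106/15 = -76/15 ≈ -5.0667)
(N + (-2/(-1) - 6/7))² = (-76/15 + (-2/(-1) - 6/7))² = (-76/15 + (-2*(-1) - 6*⅐))² = (-76/15 + (2 - 6/7))² = (-76/15 + 8/7)² = (-412/105)² = 169744/11025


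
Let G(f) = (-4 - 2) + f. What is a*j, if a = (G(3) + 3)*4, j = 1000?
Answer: 0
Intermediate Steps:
G(f) = -6 + f
a = 0 (a = ((-6 + 3) + 3)*4 = (-3 + 3)*4 = 0*4 = 0)
a*j = 0*1000 = 0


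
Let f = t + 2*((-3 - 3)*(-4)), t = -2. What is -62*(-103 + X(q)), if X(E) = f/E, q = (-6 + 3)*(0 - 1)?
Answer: 16306/3 ≈ 5435.3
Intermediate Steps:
q = 3 (q = -3*(-1) = 3)
f = 46 (f = -2 + 2*((-3 - 3)*(-4)) = -2 + 2*(-6*(-4)) = -2 + 2*24 = -2 + 48 = 46)
X(E) = 46/E
-62*(-103 + X(q)) = -62*(-103 + 46/3) = -62*(-263/3) = 16306/3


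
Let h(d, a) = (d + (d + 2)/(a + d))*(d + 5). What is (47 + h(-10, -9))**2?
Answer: 3250809/361 ≈ 9005.0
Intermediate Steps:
h(d, a) = (5 + d)*(d + (2 + d)/(a + d)) (h(d, a) = (d + (2 + d)/(a + d))*(5 + d) = (5 + d)*(d + (2 + d)/(a + d)))
(47 + h(-10, -9))**2 = (47 + (10 + (-10)**3 + 6*(-10)**2 + 7*(-10) - 9*(-10)**2 + 5*(-9)*(-10))/(-9 - 10))**2 = (47 + (10 - 1000 + 6*100 - 70 - 9*100 + 450)/(-19))**2 = (47 - (10 - 1000 + 600 - 70 - 900 + 450)/19)**2 = (47 - 1/19*(-910))**2 = (47 + 910/19)**2 = (1803/19)**2 = 3250809/361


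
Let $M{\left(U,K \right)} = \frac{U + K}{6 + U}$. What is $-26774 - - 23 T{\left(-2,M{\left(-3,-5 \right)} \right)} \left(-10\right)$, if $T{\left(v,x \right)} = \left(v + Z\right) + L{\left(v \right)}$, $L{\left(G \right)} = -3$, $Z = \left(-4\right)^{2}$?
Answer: $-29304$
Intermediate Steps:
$Z = 16$
$M{\left(U,K \right)} = \frac{K + U}{6 + U}$
$T{\left(v,x \right)} = 13 + v$ ($T{\left(v,x \right)} = \left(v + 16\right) - 3 = \left(16 + v\right) - 3 = 13 + v$)
$-26774 - - 23 T{\left(-2,M{\left(-3,-5 \right)} \right)} \left(-10\right) = -26774 - - 23 \left(13 - 2\right) \left(-10\right) = -26774 - \left(-23\right) 11 \left(-10\right) = -26774 - \left(-253\right) \left(-10\right) = -26774 - 2530 = -29304$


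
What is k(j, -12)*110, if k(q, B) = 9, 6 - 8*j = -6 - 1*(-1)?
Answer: 990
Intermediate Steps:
j = 11/8 (j = ¾ - (-6 - 1*(-1))/8 = ¾ - (-6 + 1)/8 = ¾ - ⅛*(-5) = ¾ + 5/8 = 11/8 ≈ 1.3750)
k(j, -12)*110 = 9*110 = 990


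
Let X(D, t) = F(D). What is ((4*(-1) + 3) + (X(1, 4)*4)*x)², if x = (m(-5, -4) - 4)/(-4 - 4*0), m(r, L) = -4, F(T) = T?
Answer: 49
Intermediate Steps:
X(D, t) = D
x = 2 (x = (-4 - 4)/(-4 - 4*0) = -8/(-4 + 0) = -8/(-4) = -8*(-¼) = 2)
((4*(-1) + 3) + (X(1, 4)*4)*x)² = ((4*(-1) + 3) + (1*4)*2)² = ((-4 + 3) + 4*2)² = (-1 + 8)² = 7² = 49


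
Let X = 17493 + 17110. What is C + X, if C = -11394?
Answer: 23209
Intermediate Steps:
X = 34603
C + X = -11394 + 34603 = 23209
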